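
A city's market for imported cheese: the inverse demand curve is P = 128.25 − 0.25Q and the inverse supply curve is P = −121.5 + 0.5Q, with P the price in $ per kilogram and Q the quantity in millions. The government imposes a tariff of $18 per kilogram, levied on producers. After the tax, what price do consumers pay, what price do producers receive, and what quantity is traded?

Consumers pay $51; producers receive $33; quantity = 309.

Inverting to Q(P) form: Qd = 513 − 4P; Qs = 2P + 243.
Without the tax, 513 − 4P = 2P + 243 gives 6P = 270, so P* = $45 and Q* = 333.
With the tax collected from producers, supply shifts: Qs = 2(P − 18) + 243.
Solving gives Q = 309 with consumers paying $51 and producers receiving $33 (the $18 wedge).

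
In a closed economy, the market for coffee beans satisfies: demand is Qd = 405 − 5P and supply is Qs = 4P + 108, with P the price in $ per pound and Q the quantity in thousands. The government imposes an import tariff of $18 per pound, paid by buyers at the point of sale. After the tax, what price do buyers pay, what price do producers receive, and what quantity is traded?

Buyers pay $41; producers receive $23; quantity = 200.

Without the tax, 405 − 5P = 4P + 108 gives 9P = 297, so P* = $33 and Q* = 240.
With the tax collected from buyers, demand (in seller-price terms) shifts: Qd = 405 − 5(P + 18).
Solving gives Q = 200 with buyers paying $41 and producers receiving $23 (the $18 wedge).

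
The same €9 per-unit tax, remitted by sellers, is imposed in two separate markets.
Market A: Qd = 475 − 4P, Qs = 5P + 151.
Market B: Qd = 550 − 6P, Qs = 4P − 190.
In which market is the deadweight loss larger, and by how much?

Market A: pre-tax P* = €36, Q* = 331; post-tax Q = 311; deadweight loss = €90.
Market B: pre-tax P* = €74, Q* = 106; post-tax Q = 84.4; deadweight loss = €97.2.
Difference: €90 vs €97.2 → market B is larger by €7.2.

Market B, by €7.2.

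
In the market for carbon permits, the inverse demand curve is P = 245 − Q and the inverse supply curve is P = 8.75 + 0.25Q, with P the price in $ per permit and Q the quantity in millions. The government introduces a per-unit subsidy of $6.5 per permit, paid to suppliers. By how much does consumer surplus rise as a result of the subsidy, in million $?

Consumer surplus rises by $996.32 million.

Rewrite in direct form: Qd = 245 − P and Qs = 4P − 35.
Without the subsidy, 245 − P = 4P − 35 gives 5P = 280, so P* = $56 and Q* = 189.
With a per-unit subsidy paid to suppliers, each receives P + 6.5 per unit sold, so supply becomes Qs = 4(P + 6.5) − 35.
New equilibrium: buyers pay $50.8, suppliers receive $57.3, Q = 194.2. (Wedge: Pb − Ps = −6.5.)
ΔCS is the trapezoid between Q = 194.2 and Q = 189 of height $5.2: ½ · (189 + 194.2) · 5.2 = $996.32.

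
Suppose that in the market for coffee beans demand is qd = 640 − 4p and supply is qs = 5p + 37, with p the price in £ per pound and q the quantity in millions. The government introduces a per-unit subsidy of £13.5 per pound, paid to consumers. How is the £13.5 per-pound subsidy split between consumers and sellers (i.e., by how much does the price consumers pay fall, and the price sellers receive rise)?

Without the subsidy, 640 − 4p = 5p + 37 gives 9p = 603, so p* = £67 and q* = 372.
With a per-unit subsidy paid to consumers, each effectively pays p − 13.5, so demand becomes qd = 640 − 4(p − 13.5).
Solving gives q = 402 with consumers paying £59.5 and sellers receiving £73 (the £13.5 wedge).
Gain to consumers: £7.5; to sellers: £6. (They sum to £13.5.)

Consumers gain £7.5 per pound; sellers gain £6 per pound.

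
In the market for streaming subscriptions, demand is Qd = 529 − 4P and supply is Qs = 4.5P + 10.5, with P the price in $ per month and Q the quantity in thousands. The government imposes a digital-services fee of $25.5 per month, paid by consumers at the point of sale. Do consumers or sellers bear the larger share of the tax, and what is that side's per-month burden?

Consumers bear the larger share: $13.5 per month.

Before the tax: set 529 − 4P = 4.5P + 10.5 → P* = $61, Q* = 285.
With the tax collected from consumers, demand (in seller-price terms) shifts: Qd = 529 − 4(P + 25.5).
New equilibrium: consumers pay $74.5, sellers receive $49, Q = 231. (Wedge: Pb − Ps = 25.5.)
Per-month burden: consumers $13.5, sellers $12.
Consumers take the larger share because demand is less price-elastic here (demand slope 4 vs supply slope 4.5).
The less price-elastic side of the market bears the larger share of a per-unit tax.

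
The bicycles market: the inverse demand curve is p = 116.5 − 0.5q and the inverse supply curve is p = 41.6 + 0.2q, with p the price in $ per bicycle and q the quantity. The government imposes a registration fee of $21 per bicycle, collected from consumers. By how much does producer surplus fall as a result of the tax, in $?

Inverting to q(p) form: qd = 233 − 2p; qs = 5p − 208.
Before the tax: set 233 − 2p = 5p − 208 → p* = $63, q* = 107.
With the tax collected from consumers, demand (in seller-price terms) shifts: qd = 233 − 2(p + 21).
Solving gives q = 77 with consumers paying $78 and sellers receiving $57 (the $21 wedge).
ΔPS is the trapezoid between Q = 77 and Q = 107 of height $6: ½ · (107 + 77) · 6 = $552.

Producer surplus falls by $552.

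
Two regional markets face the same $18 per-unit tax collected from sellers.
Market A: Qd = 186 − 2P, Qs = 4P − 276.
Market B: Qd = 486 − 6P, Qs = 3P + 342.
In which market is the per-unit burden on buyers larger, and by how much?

Market A: pre-tax P* = $77, Q* = 32; post-tax Q = 8; per-unit burden on buyers = $12.
Market B: pre-tax P* = $16, Q* = 390; post-tax Q = 354; per-unit burden on buyers = $6.
Difference: $12 vs $6 → market A is larger by $6.

Market A, by $6.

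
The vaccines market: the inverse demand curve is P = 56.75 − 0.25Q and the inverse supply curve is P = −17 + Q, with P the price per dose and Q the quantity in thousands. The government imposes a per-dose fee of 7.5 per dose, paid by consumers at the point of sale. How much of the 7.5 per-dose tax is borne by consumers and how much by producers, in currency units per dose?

Inverting to Q(P) form: Qd = 227 − 4P; Qs = P + 17.
Without the tax, 227 − 4P = P + 17 gives 5P = 210, so P* = 42 and Q* = 59.
With the tax collected from consumers, demand (in seller-price terms) shifts: Qd = 227 − 4(P + 7.5).
New equilibrium: consumers pay 43.5, producers receive 36, Q = 53. (Wedge: Pb − Ps = 7.5.)
Burden on consumers: 1.5; on producers: 6. (They sum to 7.5.)

Consumers bear 1.5 per dose; producers bear 6 per dose.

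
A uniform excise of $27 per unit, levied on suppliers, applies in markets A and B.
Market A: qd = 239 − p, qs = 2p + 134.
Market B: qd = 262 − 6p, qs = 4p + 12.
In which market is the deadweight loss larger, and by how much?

Market B, by $631.8.

Market A: pre-tax p* = $35, q* = 204; post-tax q = 186; deadweight loss = $243.
Market B: pre-tax p* = $25, q* = 112; post-tax q = 47.2; deadweight loss = $874.8.
Difference: $243 vs $874.8 → market B is larger by $631.8.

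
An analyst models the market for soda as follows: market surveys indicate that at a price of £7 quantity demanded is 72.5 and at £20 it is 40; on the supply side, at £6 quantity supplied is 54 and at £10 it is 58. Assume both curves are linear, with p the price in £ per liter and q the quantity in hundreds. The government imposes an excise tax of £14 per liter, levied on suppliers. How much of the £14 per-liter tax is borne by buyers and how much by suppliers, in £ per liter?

Buyers bear £4 per liter; suppliers bear £10 per liter.

Demand slope: (40 − 72.5)/(20 − 7) = -2.5, so qd = 90 − 2.5p.
Supply slope: (58 − 54)/(10 − 6) = 1, so qs = p + 48.
Before the tax: set 90 − 2.5p = p + 48 → p* = £12, q* = 60.
With the tax collected from suppliers, supply shifts: qs = (p − 14) + 48.
New equilibrium: buyers pay £16, suppliers receive £2, q = 50. (Wedge: pb − ps = 14.)
Burden on buyers: £4; on suppliers: £10. (They sum to £14.)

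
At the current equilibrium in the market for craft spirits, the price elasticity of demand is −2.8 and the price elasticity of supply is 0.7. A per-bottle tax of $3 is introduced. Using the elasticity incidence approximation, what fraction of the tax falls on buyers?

Incidence ratio: buyers' share ≈ εs / (εs + |εd|) = 0.7 / (0.7 + 2.8) = 0.2.
Supply is the less elastic side, so buyers bear the smaller share.

Buyers' share ≈ 0.2.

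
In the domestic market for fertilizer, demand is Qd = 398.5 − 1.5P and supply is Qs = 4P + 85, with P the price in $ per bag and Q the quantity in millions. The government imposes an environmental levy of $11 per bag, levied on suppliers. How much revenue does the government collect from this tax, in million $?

Tax revenue = $3311 million.

Without the tax, 398.5 − 1.5P = 4P + 85 gives 5.5P = 313.5, so P* = $57 and Q* = 313.
With the tax collected from suppliers, supply shifts: Qs = 4(P − 11) + 85.
New equilibrium: consumers pay $65, suppliers receive $54, Q = 301. (Wedge: Pb − Ps = 11.)
Revenue = t · Q = 11 · 301 = $3311.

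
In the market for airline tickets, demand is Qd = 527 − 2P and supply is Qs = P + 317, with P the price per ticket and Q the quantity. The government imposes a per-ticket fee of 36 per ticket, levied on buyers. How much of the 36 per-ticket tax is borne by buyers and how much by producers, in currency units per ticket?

Without the tax, 527 − 2P = P + 317 gives 3P = 210, so P* = 70 and Q* = 387.
With the tax collected from buyers, demand (in seller-price terms) shifts: Qd = 527 − 2(P + 36).
New equilibrium: buyers pay 82, producers receive 46, Q = 363. (Wedge: Pb − Ps = 36.)
Burden on buyers: 12; on producers: 24. (They sum to 36.)

Buyers bear 12 per ticket; producers bear 24 per ticket.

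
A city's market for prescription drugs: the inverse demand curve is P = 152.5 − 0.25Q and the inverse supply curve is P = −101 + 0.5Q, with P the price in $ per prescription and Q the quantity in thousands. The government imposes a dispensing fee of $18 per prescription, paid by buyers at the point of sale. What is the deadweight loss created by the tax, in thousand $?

Deadweight loss = $216 thousand.

Rewrite in direct form: Qd = 610 − 4P and Qs = 2P + 202.
Before the tax: set 610 − 4P = 2P + 202 → P* = $68, Q* = 338.
With the tax collected from buyers, demand (in seller-price terms) shifts: Qd = 610 − 4(P + 18).
New equilibrium: buyers pay $74, suppliers receive $56, Q = 314. (Wedge: Pb − Ps = 18.)
Quantity falls by |ΔQ| = |338 − 314| = 24.
DWL = ½ · t · |ΔQ| = ½ · 18 · 24 = $216.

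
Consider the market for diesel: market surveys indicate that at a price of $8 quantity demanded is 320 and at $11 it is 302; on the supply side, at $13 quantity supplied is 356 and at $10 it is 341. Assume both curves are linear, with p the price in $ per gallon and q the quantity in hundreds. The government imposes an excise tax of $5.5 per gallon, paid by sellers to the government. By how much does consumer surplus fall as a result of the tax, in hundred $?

Consumer surplus falls by $796.25 hundred.

Demand slope: (302 − 320)/(11 − 8) = -6, so qd = 368 − 6p.
Supply slope: (341 − 356)/(10 − 13) = 5, so qs = 5p + 291.
Before the tax: set 368 − 6p = 5p + 291 → p* = $7, q* = 326.
With the tax collected from sellers, supply shifts: qs = 5(p − 5.5) + 291.
Solving gives q = 311 with consumers paying $9.5 and sellers receiving $4 (the $5.5 wedge).
ΔCS is the trapezoid between Q = 311 and Q = 326 of height $2.5: ½ · (326 + 311) · 2.5 = $796.25.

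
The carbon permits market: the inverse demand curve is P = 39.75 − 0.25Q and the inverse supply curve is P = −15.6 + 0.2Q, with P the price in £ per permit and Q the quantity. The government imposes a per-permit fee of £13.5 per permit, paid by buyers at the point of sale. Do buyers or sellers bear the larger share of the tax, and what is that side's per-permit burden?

Buyers bear the larger share: £7.5 per permit.

Rewrite in direct form: Qd = 159 − 4P and Qs = 5P + 78.
Before the tax: set 159 − 4P = 5P + 78 → P* = £9, Q* = 123.
With the tax collected from buyers, demand (in seller-price terms) shifts: Qd = 159 − 4(P + 13.5).
New equilibrium: buyers pay £16.5, sellers receive £3, Q = 93. (Wedge: Pb − Ps = 13.5.)
Per-permit burden: buyers £7.5, sellers £6.
Buyers take the larger share because demand is less price-elastic here (demand slope 4 vs supply slope 5).
The less price-elastic side of the market bears the larger share of a per-unit tax.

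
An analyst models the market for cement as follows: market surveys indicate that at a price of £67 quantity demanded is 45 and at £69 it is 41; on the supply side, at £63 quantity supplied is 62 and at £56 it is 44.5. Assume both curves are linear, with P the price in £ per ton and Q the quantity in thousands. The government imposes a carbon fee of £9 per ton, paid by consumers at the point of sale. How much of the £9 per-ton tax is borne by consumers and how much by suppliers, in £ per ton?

Consumers bear £5 per ton; suppliers bear £4 per ton.

Demand slope: (41 − 45)/(69 − 67) = -2, so Qd = 179 − 2P.
Supply slope: (44.5 − 62)/(56 − 63) = 2.5, so Qs = 2.5P − 95.5.
Without the tax, 179 − 2P = 2.5P − 95.5 gives 4.5P = 274.5, so P* = £61 and Q* = 57.
With the tax collected from consumers, demand (in seller-price terms) shifts: Qd = 179 − 2(P + 9).
New equilibrium: consumers pay £66, suppliers receive £57, Q = 47. (Wedge: Pb − Ps = 9.)
Burden on consumers: £5; on suppliers: £4. (They sum to £9.)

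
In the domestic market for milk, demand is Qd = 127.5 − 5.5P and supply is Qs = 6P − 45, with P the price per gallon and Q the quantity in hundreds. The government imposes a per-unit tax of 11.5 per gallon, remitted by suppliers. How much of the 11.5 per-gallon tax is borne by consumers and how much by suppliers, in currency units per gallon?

Consumers bear 6 per gallon; suppliers bear 5.5 per gallon.

Without the tax, 127.5 − 5.5P = 6P − 45 gives 11.5P = 172.5, so P* = 15 and Q* = 45.
With the tax collected from suppliers, supply shifts: Qs = 6(P − 11.5) − 45.
Solving gives Q = 12 with consumers paying 21 and suppliers receiving 9.5 (the 11.5 wedge).
Burden on consumers: 6; on suppliers: 5.5. (They sum to 11.5.)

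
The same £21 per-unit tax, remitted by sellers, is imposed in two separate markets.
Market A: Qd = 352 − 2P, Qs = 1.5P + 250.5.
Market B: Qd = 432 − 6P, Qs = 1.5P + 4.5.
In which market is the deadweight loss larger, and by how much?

Market B, by £75.6.

Market A: pre-tax P* = £29, Q* = 294; post-tax Q = 276; deadweight loss = £189.
Market B: pre-tax P* = £57, Q* = 90; post-tax Q = 64.8; deadweight loss = £264.6.
Difference: £189 vs £264.6 → market B is larger by £75.6.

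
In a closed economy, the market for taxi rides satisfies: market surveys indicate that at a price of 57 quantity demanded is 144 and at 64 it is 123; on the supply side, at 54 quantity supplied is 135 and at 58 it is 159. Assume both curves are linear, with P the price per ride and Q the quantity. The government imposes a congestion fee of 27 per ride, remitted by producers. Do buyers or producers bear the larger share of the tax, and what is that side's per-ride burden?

Demand slope: (123 − 144)/(64 − 57) = -3, so Qd = 315 − 3P.
Supply slope: (159 − 135)/(58 − 54) = 6, so Qs = 6P − 189.
Before the tax: set 315 − 3P = 6P − 189 → P* = 56, Q* = 147.
With the tax collected from producers, supply shifts: Qs = 6(P − 27) − 189.
Solving gives Q = 93 with buyers paying 74 and producers receiving 47 (the 27 wedge).
Per-ride burden: buyers 18, producers 9.
Buyers take the larger share because demand is less price-elastic here (demand slope 3 vs supply slope 6).
The less price-elastic side of the market bears the larger share of a per-unit tax.

Buyers bear the larger share: 18 per ride.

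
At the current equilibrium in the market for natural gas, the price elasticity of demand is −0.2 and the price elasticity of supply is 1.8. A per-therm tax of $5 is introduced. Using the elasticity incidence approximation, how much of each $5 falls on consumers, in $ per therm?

Consumers bear ≈ $4.5 per therm.

Incidence ratio: consumers' share ≈ εs / (εs + |εd|) = 1.8 / (1.8 + 0.2) = 0.9.
So consumers bear ≈ 0.9 × $5 = $4.5; suppliers bear $0.5.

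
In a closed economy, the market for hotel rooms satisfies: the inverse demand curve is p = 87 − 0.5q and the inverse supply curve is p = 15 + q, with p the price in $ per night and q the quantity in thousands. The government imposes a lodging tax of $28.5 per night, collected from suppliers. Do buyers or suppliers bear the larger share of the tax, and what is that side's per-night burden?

Suppliers bear the larger share: $19 per night.

Inverting to q(p) form: qd = 174 − 2p; qs = p − 15.
Without the tax, 174 − 2p = p − 15 gives 3p = 189, so p* = $63 and q* = 48.
With the tax collected from suppliers, supply shifts: qs = (p − 28.5) − 15.
Solving gives q = 29 with buyers paying $72.5 and suppliers receiving $44 (the $28.5 wedge).
Per-night burden: buyers $9.5, suppliers $19.
Suppliers take the larger share because supply is less price-elastic here (demand slope 2 vs supply slope 1).
The less price-elastic side of the market bears the larger share of a per-unit tax.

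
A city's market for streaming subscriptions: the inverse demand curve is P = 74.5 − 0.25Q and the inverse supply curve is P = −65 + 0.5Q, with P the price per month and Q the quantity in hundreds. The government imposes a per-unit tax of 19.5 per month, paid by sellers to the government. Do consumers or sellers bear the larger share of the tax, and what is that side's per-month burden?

Sellers bear the larger share: 13 per month.

Inverting to Q(P) form: Qd = 298 − 4P; Qs = 2P + 130.
Without the tax, 298 − 4P = 2P + 130 gives 6P = 168, so P* = 28 and Q* = 186.
With the tax collected from sellers, supply shifts: Qs = 2(P − 19.5) + 130.
New equilibrium: consumers pay 34.5, sellers receive 15, Q = 160. (Wedge: Pb − Ps = 19.5.)
Per-month burden: consumers 6.5, sellers 13.
Sellers take the larger share because supply is less price-elastic here (demand slope 4 vs supply slope 2).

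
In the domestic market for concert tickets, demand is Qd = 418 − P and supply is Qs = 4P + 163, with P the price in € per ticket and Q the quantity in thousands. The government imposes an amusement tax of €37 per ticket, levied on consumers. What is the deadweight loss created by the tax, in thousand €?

Deadweight loss = €547.6 thousand.

Before the tax: set 418 − P = 4P + 163 → P* = €51, Q* = 367.
With the tax collected from consumers, demand (in seller-price terms) shifts: Qd = 418 − (P + 37).
New equilibrium: consumers pay €80.6, sellers receive €43.6, Q = 337.4. (Wedge: Pb − Ps = 37.)
Quantity falls by |ΔQ| = |367 − 337.4| = 29.6.
DWL = ½ · t · |ΔQ| = ½ · 37 · 29.6 = €547.6.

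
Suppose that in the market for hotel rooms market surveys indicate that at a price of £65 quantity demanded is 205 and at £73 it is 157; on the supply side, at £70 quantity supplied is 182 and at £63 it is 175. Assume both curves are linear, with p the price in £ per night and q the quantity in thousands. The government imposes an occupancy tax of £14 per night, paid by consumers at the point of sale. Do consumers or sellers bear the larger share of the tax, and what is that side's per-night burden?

Sellers bear the larger share: £12 per night.

Demand slope: (157 − 205)/(73 − 65) = -6, so qd = 595 − 6p.
Supply slope: (175 − 182)/(63 − 70) = 1, so qs = p + 112.
Without the tax, 595 − 6p = p + 112 gives 7p = 483, so p* = £69 and q* = 181.
With the tax collected from consumers, demand (in seller-price terms) shifts: qd = 595 − 6(p + 14).
Solving gives q = 169 with consumers paying £71 and sellers receiving £57 (the £14 wedge).
Per-night burden: consumers £2, sellers £12.
Sellers take the larger share because supply is less price-elastic here (demand slope 6 vs supply slope 1).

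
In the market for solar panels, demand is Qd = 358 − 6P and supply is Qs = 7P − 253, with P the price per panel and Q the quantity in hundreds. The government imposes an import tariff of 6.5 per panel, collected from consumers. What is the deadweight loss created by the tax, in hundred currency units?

Before the tax: set 358 − 6P = 7P − 253 → P* = 47, Q* = 76.
With the tax collected from consumers, demand (in seller-price terms) shifts: Qd = 358 − 6(P + 6.5).
New equilibrium: consumers pay 50.5, producers receive 44, Q = 55. (Wedge: Pb − Ps = 6.5.)
Quantity falls by |ΔQ| = |76 − 55| = 21.
DWL = ½ · t · |ΔQ| = ½ · 6.5 · 21 = 68.25.

Deadweight loss = 68.25 hundred.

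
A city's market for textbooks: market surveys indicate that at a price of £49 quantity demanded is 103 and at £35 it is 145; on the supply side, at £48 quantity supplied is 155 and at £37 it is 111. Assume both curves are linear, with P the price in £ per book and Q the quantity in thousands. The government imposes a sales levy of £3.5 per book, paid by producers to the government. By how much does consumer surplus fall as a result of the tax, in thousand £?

Consumer surplus falls by £248 thousand.

Demand slope: (145 − 103)/(35 − 49) = -3, so Qd = 250 − 3P.
Supply slope: (111 − 155)/(37 − 48) = 4, so Qs = 4P − 37.
Before the tax: set 250 − 3P = 4P − 37 → P* = £41, Q* = 127.
With the tax collected from producers, supply shifts: Qs = 4(P − 3.5) − 37.
New equilibrium: buyers pay £43, producers receive £39.5, Q = 121. (Wedge: Pb − Ps = 3.5.)
ΔCS is the trapezoid between Q = 121 and Q = 127 of height £2: ½ · (127 + 121) · 2 = £248.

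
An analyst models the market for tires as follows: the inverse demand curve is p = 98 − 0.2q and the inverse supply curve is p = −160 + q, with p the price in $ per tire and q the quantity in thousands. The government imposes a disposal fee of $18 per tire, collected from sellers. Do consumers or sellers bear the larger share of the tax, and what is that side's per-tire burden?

Sellers bear the larger share: $15 per tire.

Inverting to q(p) form: qd = 490 − 5p; qs = p + 160.
Without the tax, 490 − 5p = p + 160 gives 6p = 330, so p* = $55 and q* = 215.
With the tax collected from sellers, supply shifts: qs = (p − 18) + 160.
New equilibrium: consumers pay $58, sellers receive $40, q = 200. (Wedge: pb − ps = 18.)
Per-tire burden: consumers $3, sellers $15.
Sellers take the larger share because supply is less price-elastic here (demand slope 5 vs supply slope 1).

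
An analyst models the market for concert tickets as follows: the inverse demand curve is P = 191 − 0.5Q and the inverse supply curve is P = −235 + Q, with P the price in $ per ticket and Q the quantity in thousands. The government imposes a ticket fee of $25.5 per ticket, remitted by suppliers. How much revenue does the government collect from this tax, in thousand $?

Rewrite in direct form: Qd = 382 − 2P and Qs = P + 235.
Without the tax, 382 − 2P = P + 235 gives 3P = 147, so P* = $49 and Q* = 284.
With the tax collected from suppliers, supply shifts: Qs = (P − 25.5) + 235.
Solving gives Q = 267 with consumers paying $57.5 and suppliers receiving $32 (the $25.5 wedge).
Revenue = t · Q = 25.5 · 267 = $6808.5.

Tax revenue = $6808.5 thousand.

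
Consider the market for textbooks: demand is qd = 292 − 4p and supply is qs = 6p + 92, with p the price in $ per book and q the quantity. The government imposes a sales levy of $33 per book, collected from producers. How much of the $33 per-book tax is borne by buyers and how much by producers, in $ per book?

Buyers bear $19.8 per book; producers bear $13.2 per book.

Without the tax, 292 − 4p = 6p + 92 gives 10p = 200, so p* = $20 and q* = 212.
With the tax collected from producers, supply shifts: qs = 6(p − 33) + 92.
Solving gives q = 132.8 with buyers paying $39.8 and producers receiving $6.8 (the $33 wedge).
Burden on buyers: $19.8; on producers: $13.2. (They sum to $33.)
The less price-elastic side of the market bears the larger share of a per-unit tax.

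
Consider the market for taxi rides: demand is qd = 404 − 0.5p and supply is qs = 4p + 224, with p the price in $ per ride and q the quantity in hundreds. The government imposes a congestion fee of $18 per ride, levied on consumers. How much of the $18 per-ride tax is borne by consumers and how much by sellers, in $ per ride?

Without the tax, 404 − 0.5p = 4p + 224 gives 4.5p = 180, so p* = $40 and q* = 384.
With the tax collected from consumers, demand (in seller-price terms) shifts: qd = 404 − 0.5(p + 18).
Solving gives q = 376 with consumers paying $56 and sellers receiving $38 (the $18 wedge).
Burden on consumers: $16; on sellers: $2. (They sum to $18.)
The less price-elastic side of the market bears the larger share of a per-unit tax.

Consumers bear $16 per ride; sellers bear $2 per ride.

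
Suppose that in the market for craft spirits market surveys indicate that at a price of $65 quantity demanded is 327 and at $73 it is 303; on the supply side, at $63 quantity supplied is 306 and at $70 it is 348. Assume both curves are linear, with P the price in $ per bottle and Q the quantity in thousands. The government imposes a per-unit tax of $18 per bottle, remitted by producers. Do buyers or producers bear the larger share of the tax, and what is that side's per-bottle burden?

Demand slope: (303 − 327)/(73 − 65) = -3, so Qd = 522 − 3P.
Supply slope: (348 − 306)/(70 − 63) = 6, so Qs = 6P − 72.
Before the tax: set 522 − 3P = 6P − 72 → P* = $66, Q* = 324.
With the tax collected from producers, supply shifts: Qs = 6(P − 18) − 72.
Solving gives Q = 288 with buyers paying $78 and producers receiving $60 (the $18 wedge).
Per-bottle burden: buyers $12, producers $6.
Buyers take the larger share because demand is less price-elastic here (demand slope 3 vs supply slope 6).
The less price-elastic side of the market bears the larger share of a per-unit tax.

Buyers bear the larger share: $12 per bottle.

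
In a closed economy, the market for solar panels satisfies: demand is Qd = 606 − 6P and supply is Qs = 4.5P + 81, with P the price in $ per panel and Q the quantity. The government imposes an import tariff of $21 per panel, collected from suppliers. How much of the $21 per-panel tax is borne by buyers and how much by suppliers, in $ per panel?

Without the tax, 606 − 6P = 4.5P + 81 gives 10.5P = 525, so P* = $50 and Q* = 306.
With the tax collected from suppliers, supply shifts: Qs = 4.5(P − 21) + 81.
Solving gives Q = 252 with buyers paying $59 and suppliers receiving $38 (the $21 wedge).
Burden on buyers: $9; on suppliers: $12. (They sum to $21.)
The less price-elastic side of the market bears the larger share of a per-unit tax.

Buyers bear $9 per panel; suppliers bear $12 per panel.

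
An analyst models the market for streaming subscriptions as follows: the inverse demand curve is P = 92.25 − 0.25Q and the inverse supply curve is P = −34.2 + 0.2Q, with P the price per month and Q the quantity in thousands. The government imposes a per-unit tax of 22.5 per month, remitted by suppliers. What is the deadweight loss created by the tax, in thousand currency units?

Deadweight loss = 562.5 thousand.

Rewrite in direct form: Qd = 369 − 4P and Qs = 5P + 171.
Before the tax: set 369 − 4P = 5P + 171 → P* = 22, Q* = 281.
With the tax collected from suppliers, supply shifts: Qs = 5(P − 22.5) + 171.
New equilibrium: buyers pay 34.5, suppliers receive 12, Q = 231. (Wedge: Pb − Ps = 22.5.)
Quantity falls by |ΔQ| = |281 − 231| = 50.
DWL = ½ · t · |ΔQ| = ½ · 22.5 · 50 = 562.5.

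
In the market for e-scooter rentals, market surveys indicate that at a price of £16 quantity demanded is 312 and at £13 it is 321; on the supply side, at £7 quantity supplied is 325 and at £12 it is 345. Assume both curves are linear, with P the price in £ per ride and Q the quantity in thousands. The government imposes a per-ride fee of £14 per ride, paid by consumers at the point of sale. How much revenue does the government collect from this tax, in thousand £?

Demand slope: (321 − 312)/(13 − 16) = -3, so Qd = 360 − 3P.
Supply slope: (345 − 325)/(12 − 7) = 4, so Qs = 4P + 297.
Without the tax, 360 − 3P = 4P + 297 gives 7P = 63, so P* = £9 and Q* = 333.
With the tax collected from consumers, demand (in seller-price terms) shifts: Qd = 360 − 3(P + 14).
New equilibrium: consumers pay £17, producers receive £3, Q = 309. (Wedge: Pb − Ps = 14.)
Revenue = t · Q = 14 · 309 = £4326.

Tax revenue = £4326 thousand.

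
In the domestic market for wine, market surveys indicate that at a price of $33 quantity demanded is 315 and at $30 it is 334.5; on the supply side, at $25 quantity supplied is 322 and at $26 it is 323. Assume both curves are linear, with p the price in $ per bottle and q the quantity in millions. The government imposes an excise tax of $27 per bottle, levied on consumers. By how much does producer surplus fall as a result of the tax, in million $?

Producer surplus falls by $7401.42 million.

Demand slope: (334.5 − 315)/(30 − 33) = -6.5, so qd = 529.5 − 6.5p.
Supply slope: (323 − 322)/(26 − 25) = 1, so qs = p + 297.
Without the tax, 529.5 − 6.5p = p + 297 gives 7.5p = 232.5, so p* = $31 and q* = 328.
With the tax collected from consumers, demand (in seller-price terms) shifts: qd = 529.5 − 6.5(p + 27).
New equilibrium: consumers pay $34.6, producers receive $7.6, q = 304.6. (Wedge: pb − ps = 27.)
ΔPS is the trapezoid between Q = 304.6 and Q = 328 of height $23.4: ½ · (328 + 304.6) · 23.4 = $7401.42.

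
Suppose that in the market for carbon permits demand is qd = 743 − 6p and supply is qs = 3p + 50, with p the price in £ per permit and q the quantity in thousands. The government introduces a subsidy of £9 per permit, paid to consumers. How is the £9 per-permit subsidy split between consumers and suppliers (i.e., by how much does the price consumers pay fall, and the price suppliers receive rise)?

Consumers gain £3 per permit; suppliers gain £6 per permit.

Without the subsidy, 743 − 6p = 3p + 50 gives 9p = 693, so p* = £77 and q* = 281.
With a per-unit subsidy paid to consumers, each effectively pays p − 9, so demand becomes qd = 743 − 6(p − 9).
New equilibrium: consumers pay £74, suppliers receive £83, q = 299. (Wedge: pb − ps = −9.)
Gain to consumers: £3; to suppliers: £6. (They sum to £9.)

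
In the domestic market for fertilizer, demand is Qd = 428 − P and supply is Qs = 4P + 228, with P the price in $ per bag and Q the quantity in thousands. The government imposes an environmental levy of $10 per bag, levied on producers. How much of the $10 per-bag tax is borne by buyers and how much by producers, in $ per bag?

Before the tax: set 428 − P = 4P + 228 → P* = $40, Q* = 388.
With the tax collected from producers, supply shifts: Qs = 4(P − 10) + 228.
New equilibrium: buyers pay $48, producers receive $38, Q = 380. (Wedge: Pb − Ps = 10.)
Burden on buyers: $8; on producers: $2. (They sum to $10.)
The less price-elastic side of the market bears the larger share of a per-unit tax.

Buyers bear $8 per bag; producers bear $2 per bag.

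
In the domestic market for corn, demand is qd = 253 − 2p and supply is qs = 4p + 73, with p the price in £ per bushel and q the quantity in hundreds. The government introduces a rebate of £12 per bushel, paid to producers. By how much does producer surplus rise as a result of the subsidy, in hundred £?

Without the subsidy, 253 − 2p = 4p + 73 gives 6p = 180, so p* = £30 and q* = 193.
With a per-unit subsidy paid to producers, each receives p + 12 per unit sold, so supply becomes qs = 4(p + 12) + 73.
New equilibrium: buyers pay £22, producers receive £34, q = 209. (Wedge: pb − ps = −12.)
ΔPS is the trapezoid between Q = 209 and Q = 193 of height £4: ½ · (193 + 209) · 4 = £804.

Producer surplus rises by £804 hundred.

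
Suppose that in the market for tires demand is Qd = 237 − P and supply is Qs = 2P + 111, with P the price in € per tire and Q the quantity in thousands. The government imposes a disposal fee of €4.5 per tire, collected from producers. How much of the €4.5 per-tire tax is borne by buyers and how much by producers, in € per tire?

Buyers bear €3 per tire; producers bear €1.5 per tire.

Without the tax, 237 − P = 2P + 111 gives 3P = 126, so P* = €42 and Q* = 195.
With the tax collected from producers, supply shifts: Qs = 2(P − 4.5) + 111.
New equilibrium: buyers pay €45, producers receive €40.5, Q = 192. (Wedge: Pb − Ps = 4.5.)
Burden on buyers: €3; on producers: €1.5. (They sum to €4.5.)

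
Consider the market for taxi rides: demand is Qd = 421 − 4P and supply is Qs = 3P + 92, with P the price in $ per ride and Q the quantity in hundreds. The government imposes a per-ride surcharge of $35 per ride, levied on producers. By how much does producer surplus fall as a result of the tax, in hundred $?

Producer surplus falls by $4060 hundred.

Before the tax: set 421 − 4P = 3P + 92 → P* = $47, Q* = 233.
With the tax collected from producers, supply shifts: Qs = 3(P − 35) + 92.
Solving gives Q = 173 with consumers paying $62 and producers receiving $27 (the $35 wedge).
ΔPS is the trapezoid between Q = 173 and Q = 233 of height $20: ½ · (233 + 173) · 20 = $4060.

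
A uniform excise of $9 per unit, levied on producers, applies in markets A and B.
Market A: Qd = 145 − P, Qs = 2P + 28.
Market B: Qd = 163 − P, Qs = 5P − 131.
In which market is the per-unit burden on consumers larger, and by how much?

Market A: pre-tax P* = $39, Q* = 106; post-tax Q = 100; per-unit burden on consumers = $6.
Market B: pre-tax P* = $49, Q* = 114; post-tax Q = 106.5; per-unit burden on consumers = $7.5.
Difference: $6 vs $7.5 → market B is larger by $1.5.

Market B, by $1.5.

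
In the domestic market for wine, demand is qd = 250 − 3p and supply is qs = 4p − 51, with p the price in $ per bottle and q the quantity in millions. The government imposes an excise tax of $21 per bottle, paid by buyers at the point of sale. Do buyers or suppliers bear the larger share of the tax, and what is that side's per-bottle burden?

Buyers bear the larger share: $12 per bottle.

Without the tax, 250 − 3p = 4p − 51 gives 7p = 301, so p* = $43 and q* = 121.
With the tax collected from buyers, demand (in seller-price terms) shifts: qd = 250 − 3(p + 21).
Solving gives q = 85 with buyers paying $55 and suppliers receiving $34 (the $21 wedge).
Per-bottle burden: buyers $12, suppliers $9.
Buyers take the larger share because demand is less price-elastic here (demand slope 3 vs supply slope 4).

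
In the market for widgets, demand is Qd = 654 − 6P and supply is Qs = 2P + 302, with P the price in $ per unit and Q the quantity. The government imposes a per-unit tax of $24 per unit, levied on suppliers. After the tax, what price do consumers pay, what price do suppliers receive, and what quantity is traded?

Before the tax: set 654 − 6P = 2P + 302 → P* = $44, Q* = 390.
With the tax collected from suppliers, supply shifts: Qs = 2(P − 24) + 302.
Solving gives Q = 354 with consumers paying $50 and suppliers receiving $26 (the $24 wedge).
The less price-elastic side of the market bears the larger share of a per-unit tax.

Consumers pay $50; suppliers receive $26; quantity = 354.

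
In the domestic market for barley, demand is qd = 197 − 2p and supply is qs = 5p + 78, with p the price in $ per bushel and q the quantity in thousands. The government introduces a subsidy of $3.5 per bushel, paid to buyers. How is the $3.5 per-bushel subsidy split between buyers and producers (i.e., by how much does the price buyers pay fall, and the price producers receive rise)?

Without the subsidy, 197 − 2p = 5p + 78 gives 7p = 119, so p* = $17 and q* = 163.
With a per-unit subsidy paid to buyers, each effectively pays p − 3.5, so demand becomes qd = 197 − 2(p − 3.5).
Solving gives q = 168 with buyers paying $14.5 and producers receiving $18 (the $3.5 wedge).
Gain to buyers: $2.5; to producers: $1. (They sum to $3.5.)

Buyers gain $2.5 per bushel; producers gain $1 per bushel.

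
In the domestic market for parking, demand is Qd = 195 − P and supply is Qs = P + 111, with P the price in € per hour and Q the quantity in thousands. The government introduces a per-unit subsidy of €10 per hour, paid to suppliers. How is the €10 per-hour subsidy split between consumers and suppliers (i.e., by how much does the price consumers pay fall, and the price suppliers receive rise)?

Consumers gain €5 per hour; suppliers gain €5 per hour.

Before the subsidy: set 195 − P = P + 111 → P* = €42, Q* = 153.
With a per-unit subsidy paid to suppliers, each receives P + 10 per unit sold, so supply becomes Qs = (P + 10) + 111.
New equilibrium: consumers pay €37, suppliers receive €47, Q = 158. (Wedge: Pb − Ps = −10.)
Gain to consumers: €5; to suppliers: €5. (They sum to €10.)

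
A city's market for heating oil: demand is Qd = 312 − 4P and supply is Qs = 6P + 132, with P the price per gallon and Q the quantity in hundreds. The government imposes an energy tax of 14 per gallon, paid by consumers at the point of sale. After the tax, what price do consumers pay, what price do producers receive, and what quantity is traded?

Without the tax, 312 − 4P = 6P + 132 gives 10P = 180, so P* = 18 and Q* = 240.
With the tax collected from consumers, demand (in seller-price terms) shifts: Qd = 312 − 4(P + 14).
Solving gives Q = 206.4 with consumers paying 26.4 and producers receiving 12.4 (the 14 wedge).
The less price-elastic side of the market bears the larger share of a per-unit tax.

Consumers pay 26.4; producers receive 12.4; quantity = 206.4.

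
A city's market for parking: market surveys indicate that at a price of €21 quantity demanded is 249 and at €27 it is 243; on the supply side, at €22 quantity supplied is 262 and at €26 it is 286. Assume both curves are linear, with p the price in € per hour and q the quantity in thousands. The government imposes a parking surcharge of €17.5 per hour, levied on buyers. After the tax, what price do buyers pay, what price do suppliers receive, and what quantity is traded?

Demand slope: (243 − 249)/(27 − 21) = -1, so qd = 270 − p.
Supply slope: (286 − 262)/(26 − 22) = 6, so qs = 6p + 130.
Before the tax: set 270 − p = 6p + 130 → p* = €20, q* = 250.
With the tax collected from buyers, demand (in seller-price terms) shifts: qd = 270 − (p + 17.5).
New equilibrium: buyers pay €35, suppliers receive €17.5, q = 235. (Wedge: pb − ps = 17.5.)
The less price-elastic side of the market bears the larger share of a per-unit tax.

Buyers pay €35; suppliers receive €17.5; quantity = 235.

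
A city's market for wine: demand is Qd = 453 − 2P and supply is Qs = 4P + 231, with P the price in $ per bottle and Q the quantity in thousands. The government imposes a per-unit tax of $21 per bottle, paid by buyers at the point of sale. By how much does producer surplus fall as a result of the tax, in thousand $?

Without the tax, 453 − 2P = 4P + 231 gives 6P = 222, so P* = $37 and Q* = 379.
With the tax collected from buyers, demand (in seller-price terms) shifts: Qd = 453 − 2(P + 21).
Solving gives Q = 351 with buyers paying $51 and sellers receiving $30 (the $21 wedge).
ΔPS is the trapezoid between Q = 351 and Q = 379 of height $7: ½ · (379 + 351) · 7 = $2555.

Producer surplus falls by $2555 thousand.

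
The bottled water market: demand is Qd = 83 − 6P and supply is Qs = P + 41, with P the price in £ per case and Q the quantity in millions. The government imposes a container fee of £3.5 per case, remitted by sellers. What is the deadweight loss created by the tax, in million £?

Without the tax, 83 − 6P = P + 41 gives 7P = 42, so P* = £6 and Q* = 47.
With the tax collected from sellers, supply shifts: Qs = (P − 3.5) + 41.
New equilibrium: buyers pay £6.5, sellers receive £3, Q = 44. (Wedge: Pb − Ps = 3.5.)
Quantity falls by |ΔQ| = |47 − 44| = 3.
DWL = ½ · t · |ΔQ| = ½ · 3.5 · 3 = £5.25.

Deadweight loss = £5.25 million.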